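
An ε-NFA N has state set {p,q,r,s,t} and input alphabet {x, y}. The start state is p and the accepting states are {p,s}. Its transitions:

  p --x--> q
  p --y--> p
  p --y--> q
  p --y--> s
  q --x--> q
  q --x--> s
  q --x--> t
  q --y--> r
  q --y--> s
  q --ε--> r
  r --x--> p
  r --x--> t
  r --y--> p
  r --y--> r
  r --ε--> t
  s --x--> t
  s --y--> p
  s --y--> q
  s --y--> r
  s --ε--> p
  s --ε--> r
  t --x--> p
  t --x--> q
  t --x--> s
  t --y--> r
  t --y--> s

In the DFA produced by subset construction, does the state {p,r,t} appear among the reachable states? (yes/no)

no

Start state of the DFA: {p} (ε-closure of the NFA start).
{p} --x--> {q,r,t}  [new]
{p} --y--> {p,q,r,s,t}  [new]
{q,r,t} --x--> {p,q,r,s,t}  [seen]
{q,r,t} --y--> {p,r,s,t}  [new]
{p,q,r,s,t} --x--> {p,q,r,s,t}  [seen]
{p,q,r,s,t} --y--> {p,q,r,s,t}  [seen]
{p,r,s,t} --x--> {p,q,r,s,t}  [seen]
{p,r,s,t} --y--> {p,q,r,s,t}  [seen]
Reachable DFA states: {p}, {q,r,t}, {p,q,r,s,t}, {p,r,s,t}.
{p,r,t} is not among them.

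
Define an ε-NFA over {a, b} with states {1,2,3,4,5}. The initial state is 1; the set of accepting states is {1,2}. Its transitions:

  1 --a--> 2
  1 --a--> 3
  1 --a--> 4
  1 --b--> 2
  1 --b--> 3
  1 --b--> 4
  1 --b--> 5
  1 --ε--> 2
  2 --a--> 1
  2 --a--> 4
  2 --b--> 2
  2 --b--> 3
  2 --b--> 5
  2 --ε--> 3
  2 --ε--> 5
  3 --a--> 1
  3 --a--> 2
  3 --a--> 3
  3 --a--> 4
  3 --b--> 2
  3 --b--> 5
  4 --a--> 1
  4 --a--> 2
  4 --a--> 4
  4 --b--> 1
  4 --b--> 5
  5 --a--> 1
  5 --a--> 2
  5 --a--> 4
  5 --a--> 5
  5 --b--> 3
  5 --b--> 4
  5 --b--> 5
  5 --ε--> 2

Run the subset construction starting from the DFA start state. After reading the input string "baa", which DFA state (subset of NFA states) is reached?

{1,2,3,4,5}

Start: {1,2,3,5}.
δ(1,b) = {2,3,4,5}; δ(2,b) = {2,3,5}; δ(3,b) = {2,5}; δ(5,b) = {3,4,5}.
Union: {2,3,4,5}.
After b: {2,3,4,5}.
δ(2,a) = {1,4}; δ(3,a) = {1,2,3,4}; δ(4,a) = {1,2,4}; δ(5,a) = {1,2,4,5}.
Union: {1,2,3,4,5}.
After a: {1,2,3,4,5}.
δ(1,a) = {2,3,4}; δ(2,a) = {1,4}; δ(3,a) = {1,2,3,4}; δ(4,a) = {1,2,4}; δ(5,a) = {1,2,4,5}.
Union: {1,2,3,4,5}.
After a: {1,2,3,4,5}.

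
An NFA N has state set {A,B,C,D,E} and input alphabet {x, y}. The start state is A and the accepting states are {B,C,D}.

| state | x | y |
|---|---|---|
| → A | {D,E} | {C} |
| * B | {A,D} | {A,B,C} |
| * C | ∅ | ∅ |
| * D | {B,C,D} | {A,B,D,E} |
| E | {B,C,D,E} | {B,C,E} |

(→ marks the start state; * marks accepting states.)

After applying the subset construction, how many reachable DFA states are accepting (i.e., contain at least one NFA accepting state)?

4

Start state of the DFA: {A}.
{A} --x--> {D,E}  [new]
{A} --y--> {C}  [new]
{D,E} --x--> {B,C,D,E}  [new]
{D,E} --y--> {A,B,C,D,E}  [new]
{C} --x--> ∅  [new]
{C} --y--> ∅  [seen]
{B,C,D,E} --x--> {A,B,C,D,E}  [seen]
{B,C,D,E} --y--> {A,B,C,D,E}  [seen]
{A,B,C,D,E} --x--> {A,B,C,D,E}  [seen]
{A,B,C,D,E} --y--> {A,B,C,D,E}  [seen]
∅ --x--> ∅  [seen]
∅ --y--> ∅  [seen]
Reachable DFA states: {A}, {D,E}, {C}, {B,C,D,E}, {A,B,C,D,E}, ∅.
Accepting DFA states (contain an NFA accepting state): {D,E}, {C}, {B,C,D,E}, {A,B,C,D,E}.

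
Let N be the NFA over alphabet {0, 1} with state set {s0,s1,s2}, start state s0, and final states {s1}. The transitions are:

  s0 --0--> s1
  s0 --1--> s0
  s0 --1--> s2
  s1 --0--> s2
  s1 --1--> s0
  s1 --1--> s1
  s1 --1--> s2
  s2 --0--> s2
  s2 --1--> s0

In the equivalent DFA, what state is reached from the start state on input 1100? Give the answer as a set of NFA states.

Start: {s0}.
δ(s0,1) = {s0,s2}.
Union: {s0,s2}.
After 1: {s0,s2}.
δ(s0,1) = {s0,s2}; δ(s2,1) = {s0}.
Union: {s0,s2}.
After 1: {s0,s2}.
δ(s0,0) = {s1}; δ(s2,0) = {s2}.
Union: {s1,s2}.
After 0: {s1,s2}.
δ(s1,0) = {s2}; δ(s2,0) = {s2}.
Union: {s2}.
After 0: {s2}.

{s2}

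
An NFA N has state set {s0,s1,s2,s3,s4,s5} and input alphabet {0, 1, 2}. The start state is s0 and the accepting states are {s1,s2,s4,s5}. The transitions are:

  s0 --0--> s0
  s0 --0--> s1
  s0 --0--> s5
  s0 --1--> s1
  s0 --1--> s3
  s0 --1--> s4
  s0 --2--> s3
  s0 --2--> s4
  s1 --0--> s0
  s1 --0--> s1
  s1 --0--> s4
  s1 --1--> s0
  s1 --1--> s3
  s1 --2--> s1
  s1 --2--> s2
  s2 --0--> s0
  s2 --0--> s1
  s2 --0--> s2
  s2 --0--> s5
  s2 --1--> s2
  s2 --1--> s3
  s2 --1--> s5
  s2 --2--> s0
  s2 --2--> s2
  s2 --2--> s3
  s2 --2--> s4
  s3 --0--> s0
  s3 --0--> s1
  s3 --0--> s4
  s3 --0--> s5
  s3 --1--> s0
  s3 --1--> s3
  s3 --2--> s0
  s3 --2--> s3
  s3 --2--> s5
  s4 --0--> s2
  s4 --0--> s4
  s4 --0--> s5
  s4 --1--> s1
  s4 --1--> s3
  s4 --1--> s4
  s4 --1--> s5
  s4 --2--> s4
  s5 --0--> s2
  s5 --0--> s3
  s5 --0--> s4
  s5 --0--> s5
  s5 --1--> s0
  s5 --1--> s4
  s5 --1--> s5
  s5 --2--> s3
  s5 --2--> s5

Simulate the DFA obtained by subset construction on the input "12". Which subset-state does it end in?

{s0,s1,s2,s3,s4,s5}

Start: {s0}.
δ(s0,1) = {s1,s3,s4}.
Union: {s1,s3,s4}.
After 1: {s1,s3,s4}.
δ(s1,2) = {s1,s2}; δ(s3,2) = {s0,s3,s5}; δ(s4,2) = {s4}.
Union: {s0,s1,s2,s3,s4,s5}.
After 2: {s0,s1,s2,s3,s4,s5}.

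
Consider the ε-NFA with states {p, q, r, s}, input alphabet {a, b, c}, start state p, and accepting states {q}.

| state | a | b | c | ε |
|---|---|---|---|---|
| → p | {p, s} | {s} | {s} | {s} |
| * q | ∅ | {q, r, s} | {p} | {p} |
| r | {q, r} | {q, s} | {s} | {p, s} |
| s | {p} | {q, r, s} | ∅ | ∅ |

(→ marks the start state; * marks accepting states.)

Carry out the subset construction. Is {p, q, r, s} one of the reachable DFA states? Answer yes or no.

yes

Start state of the DFA: {p, s} (ε-closure of the NFA start).
{p, s} --a--> {p, s}  [seen]
{p, s} --b--> {p, q, r, s}  [new]
{p, s} --c--> {s}  [new]
{p, q, r, s} --a--> {p, q, r, s}  [seen]
{p, q, r, s} --b--> {p, q, r, s}  [seen]
{p, q, r, s} --c--> {p, s}  [seen]
{s} --a--> {p, s}  [seen]
{s} --b--> {p, q, r, s}  [seen]
{s} --c--> ∅  [new]
∅ --a--> ∅  [seen]
∅ --b--> ∅  [seen]
∅ --c--> ∅  [seen]
Reachable DFA states: {p, s}, {p, q, r, s}, {s}, ∅.
{p, q, r, s} is among them.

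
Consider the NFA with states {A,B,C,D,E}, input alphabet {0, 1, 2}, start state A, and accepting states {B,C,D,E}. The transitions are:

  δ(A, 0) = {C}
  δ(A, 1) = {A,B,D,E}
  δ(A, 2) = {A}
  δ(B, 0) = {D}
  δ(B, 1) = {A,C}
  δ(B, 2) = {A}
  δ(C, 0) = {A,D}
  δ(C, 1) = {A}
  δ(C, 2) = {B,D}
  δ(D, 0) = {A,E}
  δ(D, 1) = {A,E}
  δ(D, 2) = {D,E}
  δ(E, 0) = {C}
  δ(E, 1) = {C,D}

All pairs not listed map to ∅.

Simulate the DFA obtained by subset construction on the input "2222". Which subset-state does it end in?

{A}

Start: {A}.
δ(A,2) = {A}.
Union: {A}.
After 2: {A}.
δ(A,2) = {A}.
Union: {A}.
After 2: {A}.
δ(A,2) = {A}.
Union: {A}.
After 2: {A}.
δ(A,2) = {A}.
Union: {A}.
After 2: {A}.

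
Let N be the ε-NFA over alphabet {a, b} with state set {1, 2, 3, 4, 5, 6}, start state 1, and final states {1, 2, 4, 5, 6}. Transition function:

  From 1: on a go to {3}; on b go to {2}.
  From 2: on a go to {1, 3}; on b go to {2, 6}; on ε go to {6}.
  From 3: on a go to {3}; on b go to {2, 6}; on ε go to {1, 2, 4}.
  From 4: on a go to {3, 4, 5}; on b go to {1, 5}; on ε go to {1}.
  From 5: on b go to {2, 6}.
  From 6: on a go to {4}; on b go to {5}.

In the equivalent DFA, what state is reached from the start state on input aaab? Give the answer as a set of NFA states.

Start: {1}.
δ(1,a) = {3}.
Union: {3}.
ε-closure gives {1, 2, 3, 4, 6}.
After a: {1, 2, 3, 4, 6}.
δ(1,a) = {3}; δ(2,a) = {1, 3}; δ(3,a) = {3}; δ(4,a) = {3, 4, 5}; δ(6,a) = {4}.
Union: {1, 3, 4, 5}.
ε-closure gives {1, 2, 3, 4, 5, 6}.
After a: {1, 2, 3, 4, 5, 6}.
δ(1,a) = {3}; δ(2,a) = {1, 3}; δ(3,a) = {3}; δ(4,a) = {3, 4, 5}; δ(5,a) = ∅; δ(6,a) = {4}.
Union: {1, 3, 4, 5}.
ε-closure gives {1, 2, 3, 4, 5, 6}.
After a: {1, 2, 3, 4, 5, 6}.
δ(1,b) = {2}; δ(2,b) = {2, 6}; δ(3,b) = {2, 6}; δ(4,b) = {1, 5}; δ(5,b) = {2, 6}; δ(6,b) = {5}.
Union: {1, 2, 5, 6}.
After b: {1, 2, 5, 6}.

{1, 2, 5, 6}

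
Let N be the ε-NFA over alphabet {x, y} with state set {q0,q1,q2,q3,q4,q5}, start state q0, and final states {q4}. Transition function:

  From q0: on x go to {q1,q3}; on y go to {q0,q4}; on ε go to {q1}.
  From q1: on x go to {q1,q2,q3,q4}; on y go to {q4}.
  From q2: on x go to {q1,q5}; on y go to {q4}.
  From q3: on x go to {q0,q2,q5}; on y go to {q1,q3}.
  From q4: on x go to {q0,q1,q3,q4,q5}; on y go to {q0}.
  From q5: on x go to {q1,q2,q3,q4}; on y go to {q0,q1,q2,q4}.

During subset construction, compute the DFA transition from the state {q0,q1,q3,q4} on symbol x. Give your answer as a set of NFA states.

{q0,q1,q2,q3,q4,q5}

δ(q0,x) = {q1,q3}; δ(q1,x) = {q1,q2,q3,q4}; δ(q3,x) = {q0,q2,q5}; δ(q4,x) = {q0,q1,q3,q4,q5}.
Union: {q0,q1,q2,q3,q4,q5}.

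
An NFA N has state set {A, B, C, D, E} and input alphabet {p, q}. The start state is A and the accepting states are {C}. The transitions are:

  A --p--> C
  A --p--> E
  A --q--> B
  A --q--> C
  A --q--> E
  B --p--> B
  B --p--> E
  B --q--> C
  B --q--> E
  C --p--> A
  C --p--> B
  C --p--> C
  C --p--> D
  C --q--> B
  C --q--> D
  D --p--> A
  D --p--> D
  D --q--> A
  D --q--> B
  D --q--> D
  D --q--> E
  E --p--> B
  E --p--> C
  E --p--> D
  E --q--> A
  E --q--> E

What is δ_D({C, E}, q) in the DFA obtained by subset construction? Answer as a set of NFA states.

δ(C,q) = {B, D}; δ(E,q) = {A, E}.
Union: {A, B, D, E}.

{A, B, D, E}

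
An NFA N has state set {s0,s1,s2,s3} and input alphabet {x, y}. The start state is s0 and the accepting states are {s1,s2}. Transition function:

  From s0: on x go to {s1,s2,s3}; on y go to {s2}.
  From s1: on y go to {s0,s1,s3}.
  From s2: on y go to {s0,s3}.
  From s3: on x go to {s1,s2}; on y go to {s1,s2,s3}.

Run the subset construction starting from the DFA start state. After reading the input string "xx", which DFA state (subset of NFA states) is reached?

Start: {s0}.
δ(s0,x) = {s1,s2,s3}.
Union: {s1,s2,s3}.
After x: {s1,s2,s3}.
δ(s1,x) = ∅; δ(s2,x) = ∅; δ(s3,x) = {s1,s2}.
Union: {s1,s2}.
After x: {s1,s2}.

{s1,s2}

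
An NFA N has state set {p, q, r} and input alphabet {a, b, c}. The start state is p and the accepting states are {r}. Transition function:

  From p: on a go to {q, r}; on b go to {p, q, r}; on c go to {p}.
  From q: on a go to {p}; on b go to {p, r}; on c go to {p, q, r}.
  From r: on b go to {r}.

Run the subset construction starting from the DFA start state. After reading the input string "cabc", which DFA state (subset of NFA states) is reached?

{p}

Start: {p}.
δ(p,c) = {p}.
Union: {p}.
After c: {p}.
δ(p,a) = {q, r}.
Union: {q, r}.
After a: {q, r}.
δ(q,b) = {p, r}; δ(r,b) = {r}.
Union: {p, r}.
After b: {p, r}.
δ(p,c) = {p}; δ(r,c) = ∅.
Union: {p}.
After c: {p}.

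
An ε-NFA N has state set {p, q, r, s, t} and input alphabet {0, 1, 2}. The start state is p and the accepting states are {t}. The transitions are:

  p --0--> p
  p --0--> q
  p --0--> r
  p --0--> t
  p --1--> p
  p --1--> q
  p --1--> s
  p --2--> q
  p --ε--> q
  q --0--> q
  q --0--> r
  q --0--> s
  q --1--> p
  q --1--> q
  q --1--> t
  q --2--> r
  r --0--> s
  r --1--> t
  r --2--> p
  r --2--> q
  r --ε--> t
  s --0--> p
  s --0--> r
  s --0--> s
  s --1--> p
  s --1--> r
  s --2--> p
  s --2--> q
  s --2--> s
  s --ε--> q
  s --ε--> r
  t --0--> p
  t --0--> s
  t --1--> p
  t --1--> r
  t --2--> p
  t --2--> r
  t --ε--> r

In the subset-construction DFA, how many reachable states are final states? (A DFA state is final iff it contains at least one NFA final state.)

3

Start state of the DFA: {p, q} (ε-closure of the NFA start).
{p, q} --0--> {p, q, r, s, t}  [new]
{p, q} --1--> {p, q, r, s, t}  [seen]
{p, q} --2--> {q, r, t}  [new]
{p, q, r, s, t} --0--> {p, q, r, s, t}  [seen]
{p, q, r, s, t} --1--> {p, q, r, s, t}  [seen]
{p, q, r, s, t} --2--> {p, q, r, s, t}  [seen]
{q, r, t} --0--> {p, q, r, s, t}  [seen]
{q, r, t} --1--> {p, q, r, t}  [new]
{q, r, t} --2--> {p, q, r, t}  [seen]
{p, q, r, t} --0--> {p, q, r, s, t}  [seen]
{p, q, r, t} --1--> {p, q, r, s, t}  [seen]
{p, q, r, t} --2--> {p, q, r, t}  [seen]
Reachable DFA states: {p, q}, {p, q, r, s, t}, {q, r, t}, {p, q, r, t}.
Accepting DFA states (contain an NFA accepting state): {p, q, r, s, t}, {q, r, t}, {p, q, r, t}.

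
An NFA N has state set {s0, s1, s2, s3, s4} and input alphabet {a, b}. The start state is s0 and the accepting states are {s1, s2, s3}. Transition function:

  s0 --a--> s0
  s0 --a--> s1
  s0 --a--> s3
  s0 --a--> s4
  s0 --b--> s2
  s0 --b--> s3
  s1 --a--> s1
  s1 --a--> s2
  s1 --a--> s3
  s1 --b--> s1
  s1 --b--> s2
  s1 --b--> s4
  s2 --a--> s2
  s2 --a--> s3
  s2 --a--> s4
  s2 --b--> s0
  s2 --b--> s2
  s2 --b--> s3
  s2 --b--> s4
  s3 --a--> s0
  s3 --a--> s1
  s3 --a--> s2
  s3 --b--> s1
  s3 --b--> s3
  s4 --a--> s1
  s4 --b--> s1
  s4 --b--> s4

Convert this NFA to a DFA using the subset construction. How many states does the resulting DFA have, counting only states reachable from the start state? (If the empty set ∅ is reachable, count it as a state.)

Start state of the DFA: {s0}.
{s0} --a--> {s0, s1, s3, s4}  [new]
{s0} --b--> {s2, s3}  [new]
{s0, s1, s3, s4} --a--> {s0, s1, s2, s3, s4}  [new]
{s0, s1, s3, s4} --b--> {s1, s2, s3, s4}  [new]
{s2, s3} --a--> {s0, s1, s2, s3, s4}  [seen]
{s2, s3} --b--> {s0, s1, s2, s3, s4}  [seen]
{s0, s1, s2, s3, s4} --a--> {s0, s1, s2, s3, s4}  [seen]
{s0, s1, s2, s3, s4} --b--> {s0, s1, s2, s3, s4}  [seen]
{s1, s2, s3, s4} --a--> {s0, s1, s2, s3, s4}  [seen]
{s1, s2, s3, s4} --b--> {s0, s1, s2, s3, s4}  [seen]
Reachable DFA states: {s0}, {s0, s1, s3, s4}, {s2, s3}, {s0, s1, s2, s3, s4}, {s1, s2, s3, s4}.

5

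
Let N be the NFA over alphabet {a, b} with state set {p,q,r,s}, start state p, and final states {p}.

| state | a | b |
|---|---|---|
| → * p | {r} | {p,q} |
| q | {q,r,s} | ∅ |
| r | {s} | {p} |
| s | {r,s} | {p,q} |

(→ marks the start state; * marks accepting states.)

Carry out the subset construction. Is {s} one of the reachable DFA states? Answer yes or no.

yes

Start state of the DFA: {p}.
{p} --a--> {r}  [new]
{p} --b--> {p,q}  [new]
{r} --a--> {s}  [new]
{r} --b--> {p}  [seen]
{p,q} --a--> {q,r,s}  [new]
{p,q} --b--> {p,q}  [seen]
{s} --a--> {r,s}  [new]
{s} --b--> {p,q}  [seen]
{q,r,s} --a--> {q,r,s}  [seen]
{q,r,s} --b--> {p,q}  [seen]
{r,s} --a--> {r,s}  [seen]
{r,s} --b--> {p,q}  [seen]
Reachable DFA states: {p}, {r}, {p,q}, {s}, {q,r,s}, {r,s}.
{s} is among them.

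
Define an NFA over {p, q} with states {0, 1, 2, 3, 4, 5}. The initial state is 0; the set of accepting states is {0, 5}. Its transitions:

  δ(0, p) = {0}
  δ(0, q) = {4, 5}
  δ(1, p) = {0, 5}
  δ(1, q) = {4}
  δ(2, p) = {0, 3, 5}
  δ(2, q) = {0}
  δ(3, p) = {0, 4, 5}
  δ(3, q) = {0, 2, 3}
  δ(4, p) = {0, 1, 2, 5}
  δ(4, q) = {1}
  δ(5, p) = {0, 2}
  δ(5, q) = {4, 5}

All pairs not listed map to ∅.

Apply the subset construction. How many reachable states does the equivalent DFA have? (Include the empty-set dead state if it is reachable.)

Start state of the DFA: {0}.
{0} --p--> {0}  [seen]
{0} --q--> {4, 5}  [new]
{4, 5} --p--> {0, 1, 2, 5}  [new]
{4, 5} --q--> {1, 4, 5}  [new]
{0, 1, 2, 5} --p--> {0, 2, 3, 5}  [new]
{0, 1, 2, 5} --q--> {0, 4, 5}  [new]
{1, 4, 5} --p--> {0, 1, 2, 5}  [seen]
{1, 4, 5} --q--> {1, 4, 5}  [seen]
{0, 2, 3, 5} --p--> {0, 2, 3, 4, 5}  [new]
{0, 2, 3, 5} --q--> {0, 2, 3, 4, 5}  [seen]
{0, 4, 5} --p--> {0, 1, 2, 5}  [seen]
{0, 4, 5} --q--> {1, 4, 5}  [seen]
{0, 2, 3, 4, 5} --p--> {0, 1, 2, 3, 4, 5}  [new]
{0, 2, 3, 4, 5} --q--> {0, 1, 2, 3, 4, 5}  [seen]
{0, 1, 2, 3, 4, 5} --p--> {0, 1, 2, 3, 4, 5}  [seen]
{0, 1, 2, 3, 4, 5} --q--> {0, 1, 2, 3, 4, 5}  [seen]
Reachable DFA states: {0}, {4, 5}, {0, 1, 2, 5}, {1, 4, 5}, {0, 2, 3, 5}, {0, 4, 5}, {0, 2, 3, 4, 5}, {0, 1, 2, 3, 4, 5}.

8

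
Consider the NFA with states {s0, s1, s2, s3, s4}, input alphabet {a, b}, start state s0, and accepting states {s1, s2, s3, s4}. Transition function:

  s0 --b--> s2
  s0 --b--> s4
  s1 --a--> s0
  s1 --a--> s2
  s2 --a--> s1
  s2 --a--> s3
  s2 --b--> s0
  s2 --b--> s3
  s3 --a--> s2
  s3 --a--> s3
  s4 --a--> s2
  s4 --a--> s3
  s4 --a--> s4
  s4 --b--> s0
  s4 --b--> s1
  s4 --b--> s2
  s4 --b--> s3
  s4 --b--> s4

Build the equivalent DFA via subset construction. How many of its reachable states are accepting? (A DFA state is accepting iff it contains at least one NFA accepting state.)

3

Start state of the DFA: {s0}.
{s0} --a--> ∅  [new]
{s0} --b--> {s2, s4}  [new]
∅ --a--> ∅  [seen]
∅ --b--> ∅  [seen]
{s2, s4} --a--> {s1, s2, s3, s4}  [new]
{s2, s4} --b--> {s0, s1, s2, s3, s4}  [new]
{s1, s2, s3, s4} --a--> {s0, s1, s2, s3, s4}  [seen]
{s1, s2, s3, s4} --b--> {s0, s1, s2, s3, s4}  [seen]
{s0, s1, s2, s3, s4} --a--> {s0, s1, s2, s3, s4}  [seen]
{s0, s1, s2, s3, s4} --b--> {s0, s1, s2, s3, s4}  [seen]
Reachable DFA states: {s0}, ∅, {s2, s4}, {s1, s2, s3, s4}, {s0, s1, s2, s3, s4}.
Accepting DFA states (contain an NFA accepting state): {s2, s4}, {s1, s2, s3, s4}, {s0, s1, s2, s3, s4}.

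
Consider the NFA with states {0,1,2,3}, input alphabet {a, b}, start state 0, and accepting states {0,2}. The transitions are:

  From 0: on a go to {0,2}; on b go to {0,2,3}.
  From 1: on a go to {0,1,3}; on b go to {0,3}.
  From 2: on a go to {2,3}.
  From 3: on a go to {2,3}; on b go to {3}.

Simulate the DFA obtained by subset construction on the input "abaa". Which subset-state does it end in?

Start: {0}.
δ(0,a) = {0,2}.
Union: {0,2}.
After a: {0,2}.
δ(0,b) = {0,2,3}; δ(2,b) = ∅.
Union: {0,2,3}.
After b: {0,2,3}.
δ(0,a) = {0,2}; δ(2,a) = {2,3}; δ(3,a) = {2,3}.
Union: {0,2,3}.
After a: {0,2,3}.
δ(0,a) = {0,2}; δ(2,a) = {2,3}; δ(3,a) = {2,3}.
Union: {0,2,3}.
After a: {0,2,3}.

{0,2,3}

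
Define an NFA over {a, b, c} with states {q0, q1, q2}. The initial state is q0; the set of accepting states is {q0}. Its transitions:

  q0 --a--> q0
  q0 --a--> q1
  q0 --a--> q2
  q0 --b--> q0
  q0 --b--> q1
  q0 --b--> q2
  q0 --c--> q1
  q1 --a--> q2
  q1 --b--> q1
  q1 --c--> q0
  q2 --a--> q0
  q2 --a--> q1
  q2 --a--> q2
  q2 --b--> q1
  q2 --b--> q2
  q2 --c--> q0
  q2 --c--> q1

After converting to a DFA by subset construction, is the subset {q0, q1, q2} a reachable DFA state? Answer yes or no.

Start state of the DFA: {q0}.
{q0} --a--> {q0, q1, q2}  [new]
{q0} --b--> {q0, q1, q2}  [seen]
{q0} --c--> {q1}  [new]
{q0, q1, q2} --a--> {q0, q1, q2}  [seen]
{q0, q1, q2} --b--> {q0, q1, q2}  [seen]
{q0, q1, q2} --c--> {q0, q1}  [new]
{q1} --a--> {q2}  [new]
{q1} --b--> {q1}  [seen]
{q1} --c--> {q0}  [seen]
{q0, q1} --a--> {q0, q1, q2}  [seen]
{q0, q1} --b--> {q0, q1, q2}  [seen]
{q0, q1} --c--> {q0, q1}  [seen]
{q2} --a--> {q0, q1, q2}  [seen]
{q2} --b--> {q1, q2}  [new]
{q2} --c--> {q0, q1}  [seen]
{q1, q2} --a--> {q0, q1, q2}  [seen]
{q1, q2} --b--> {q1, q2}  [seen]
{q1, q2} --c--> {q0, q1}  [seen]
Reachable DFA states: {q0}, {q0, q1, q2}, {q1}, {q0, q1}, {q2}, {q1, q2}.
{q0, q1, q2} is among them.

yes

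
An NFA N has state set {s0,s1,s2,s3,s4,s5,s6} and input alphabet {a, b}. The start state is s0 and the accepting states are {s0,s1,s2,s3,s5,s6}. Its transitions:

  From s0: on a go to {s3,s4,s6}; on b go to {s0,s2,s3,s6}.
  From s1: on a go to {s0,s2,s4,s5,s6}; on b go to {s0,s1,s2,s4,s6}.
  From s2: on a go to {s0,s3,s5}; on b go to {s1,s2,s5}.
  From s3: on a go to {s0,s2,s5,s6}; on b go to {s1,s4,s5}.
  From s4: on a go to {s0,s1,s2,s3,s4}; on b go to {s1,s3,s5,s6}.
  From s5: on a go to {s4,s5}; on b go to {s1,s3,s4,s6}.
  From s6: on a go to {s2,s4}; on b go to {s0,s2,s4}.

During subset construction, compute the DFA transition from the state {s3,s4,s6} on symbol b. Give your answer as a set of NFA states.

{s0,s1,s2,s3,s4,s5,s6}

δ(s3,b) = {s1,s4,s5}; δ(s4,b) = {s1,s3,s5,s6}; δ(s6,b) = {s0,s2,s4}.
Union: {s0,s1,s2,s3,s4,s5,s6}.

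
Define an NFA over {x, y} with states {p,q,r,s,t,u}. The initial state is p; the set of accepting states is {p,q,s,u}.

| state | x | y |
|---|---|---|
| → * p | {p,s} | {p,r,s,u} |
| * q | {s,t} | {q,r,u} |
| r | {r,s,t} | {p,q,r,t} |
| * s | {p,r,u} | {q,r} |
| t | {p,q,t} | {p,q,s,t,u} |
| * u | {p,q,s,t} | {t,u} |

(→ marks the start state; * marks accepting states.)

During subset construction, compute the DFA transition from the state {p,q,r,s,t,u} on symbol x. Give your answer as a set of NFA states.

δ(p,x) = {p,s}; δ(q,x) = {s,t}; δ(r,x) = {r,s,t}; δ(s,x) = {p,r,u}; δ(t,x) = {p,q,t}; δ(u,x) = {p,q,s,t}.
Union: {p,q,r,s,t,u}.

{p,q,r,s,t,u}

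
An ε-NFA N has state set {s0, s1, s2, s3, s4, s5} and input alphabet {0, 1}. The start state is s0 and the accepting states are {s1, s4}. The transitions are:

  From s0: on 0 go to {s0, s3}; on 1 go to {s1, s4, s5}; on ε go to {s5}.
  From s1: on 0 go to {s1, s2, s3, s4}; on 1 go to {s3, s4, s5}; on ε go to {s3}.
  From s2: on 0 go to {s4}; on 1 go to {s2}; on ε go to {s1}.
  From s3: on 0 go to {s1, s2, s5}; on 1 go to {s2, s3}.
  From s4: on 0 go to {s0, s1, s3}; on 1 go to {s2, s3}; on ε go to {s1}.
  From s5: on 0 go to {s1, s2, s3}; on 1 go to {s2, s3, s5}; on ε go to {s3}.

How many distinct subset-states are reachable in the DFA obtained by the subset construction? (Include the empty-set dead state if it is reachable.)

4

Start state of the DFA: {s0, s3, s5} (ε-closure of the NFA start).
{s0, s3, s5} --0--> {s0, s1, s2, s3, s5}  [new]
{s0, s3, s5} --1--> {s1, s2, s3, s4, s5}  [new]
{s0, s1, s2, s3, s5} --0--> {s0, s1, s2, s3, s4, s5}  [new]
{s0, s1, s2, s3, s5} --1--> {s1, s2, s3, s4, s5}  [seen]
{s1, s2, s3, s4, s5} --0--> {s0, s1, s2, s3, s4, s5}  [seen]
{s1, s2, s3, s4, s5} --1--> {s1, s2, s3, s4, s5}  [seen]
{s0, s1, s2, s3, s4, s5} --0--> {s0, s1, s2, s3, s4, s5}  [seen]
{s0, s1, s2, s3, s4, s5} --1--> {s1, s2, s3, s4, s5}  [seen]
Reachable DFA states: {s0, s3, s5}, {s0, s1, s2, s3, s5}, {s1, s2, s3, s4, s5}, {s0, s1, s2, s3, s4, s5}.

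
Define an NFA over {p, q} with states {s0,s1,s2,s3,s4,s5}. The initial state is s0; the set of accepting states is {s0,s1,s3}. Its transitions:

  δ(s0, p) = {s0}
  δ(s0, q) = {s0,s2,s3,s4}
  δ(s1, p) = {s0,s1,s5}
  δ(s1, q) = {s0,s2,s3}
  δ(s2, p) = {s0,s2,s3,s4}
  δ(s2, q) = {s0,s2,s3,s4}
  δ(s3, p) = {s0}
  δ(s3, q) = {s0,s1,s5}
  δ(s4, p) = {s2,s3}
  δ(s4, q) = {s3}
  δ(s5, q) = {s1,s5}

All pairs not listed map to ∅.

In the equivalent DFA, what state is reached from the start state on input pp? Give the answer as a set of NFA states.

Start: {s0}.
δ(s0,p) = {s0}.
Union: {s0}.
After p: {s0}.
δ(s0,p) = {s0}.
Union: {s0}.
After p: {s0}.

{s0}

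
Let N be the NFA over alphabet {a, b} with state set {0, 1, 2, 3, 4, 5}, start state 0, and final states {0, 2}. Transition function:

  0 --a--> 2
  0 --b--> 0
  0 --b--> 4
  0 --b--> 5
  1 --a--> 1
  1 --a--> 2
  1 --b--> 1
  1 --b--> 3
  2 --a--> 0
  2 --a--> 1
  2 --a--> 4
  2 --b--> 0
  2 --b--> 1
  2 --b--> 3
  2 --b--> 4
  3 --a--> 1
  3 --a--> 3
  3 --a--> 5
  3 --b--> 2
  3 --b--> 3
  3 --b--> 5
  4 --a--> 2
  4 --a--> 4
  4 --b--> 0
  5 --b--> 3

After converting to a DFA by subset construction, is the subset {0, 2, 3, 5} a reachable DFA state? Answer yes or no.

no

Start state of the DFA: {0}.
{0} --a--> {2}  [new]
{0} --b--> {0, 4, 5}  [new]
{2} --a--> {0, 1, 4}  [new]
{2} --b--> {0, 1, 3, 4}  [new]
{0, 4, 5} --a--> {2, 4}  [new]
{0, 4, 5} --b--> {0, 3, 4, 5}  [new]
{0, 1, 4} --a--> {1, 2, 4}  [new]
{0, 1, 4} --b--> {0, 1, 3, 4, 5}  [new]
{0, 1, 3, 4} --a--> {1, 2, 3, 4, 5}  [new]
{0, 1, 3, 4} --b--> {0, 1, 2, 3, 4, 5}  [new]
{2, 4} --a--> {0, 1, 2, 4}  [new]
{2, 4} --b--> {0, 1, 3, 4}  [seen]
{0, 3, 4, 5} --a--> {1, 2, 3, 4, 5}  [seen]
{0, 3, 4, 5} --b--> {0, 2, 3, 4, 5}  [new]
{1, 2, 4} --a--> {0, 1, 2, 4}  [seen]
{1, 2, 4} --b--> {0, 1, 3, 4}  [seen]
{0, 1, 3, 4, 5} --a--> {1, 2, 3, 4, 5}  [seen]
{0, 1, 3, 4, 5} --b--> {0, 1, 2, 3, 4, 5}  [seen]
{1, 2, 3, 4, 5} --a--> {0, 1, 2, 3, 4, 5}  [seen]
{1, 2, 3, 4, 5} --b--> {0, 1, 2, 3, 4, 5}  [seen]
{0, 1, 2, 3, 4, 5} --a--> {0, 1, 2, 3, 4, 5}  [seen]
{0, 1, 2, 3, 4, 5} --b--> {0, 1, 2, 3, 4, 5}  [seen]
{0, 1, 2, 4} --a--> {0, 1, 2, 4}  [seen]
{0, 1, 2, 4} --b--> {0, 1, 3, 4, 5}  [seen]
{0, 2, 3, 4, 5} --a--> {0, 1, 2, 3, 4, 5}  [seen]
{0, 2, 3, 4, 5} --b--> {0, 1, 2, 3, 4, 5}  [seen]
Reachable DFA states: {0}, {2}, {0, 4, 5}, {0, 1, 4}, {0, 1, 3, 4}, {2, 4}, {0, 3, 4, 5}, {1, 2, 4}, {0, 1, 3, 4, 5}, {1, 2, 3, 4, 5}, {0, 1, 2, 3, 4, 5}, {0, 1, 2, 4}, {0, 2, 3, 4, 5}.
{0, 2, 3, 5} is not among them.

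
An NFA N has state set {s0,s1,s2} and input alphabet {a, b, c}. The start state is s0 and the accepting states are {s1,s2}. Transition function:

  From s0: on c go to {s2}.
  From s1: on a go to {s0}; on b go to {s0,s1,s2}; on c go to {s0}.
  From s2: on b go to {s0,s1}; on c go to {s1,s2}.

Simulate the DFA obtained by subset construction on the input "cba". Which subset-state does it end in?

Start: {s0}.
δ(s0,c) = {s2}.
Union: {s2}.
After c: {s2}.
δ(s2,b) = {s0,s1}.
Union: {s0,s1}.
After b: {s0,s1}.
δ(s0,a) = ∅; δ(s1,a) = {s0}.
Union: {s0}.
After a: {s0}.

{s0}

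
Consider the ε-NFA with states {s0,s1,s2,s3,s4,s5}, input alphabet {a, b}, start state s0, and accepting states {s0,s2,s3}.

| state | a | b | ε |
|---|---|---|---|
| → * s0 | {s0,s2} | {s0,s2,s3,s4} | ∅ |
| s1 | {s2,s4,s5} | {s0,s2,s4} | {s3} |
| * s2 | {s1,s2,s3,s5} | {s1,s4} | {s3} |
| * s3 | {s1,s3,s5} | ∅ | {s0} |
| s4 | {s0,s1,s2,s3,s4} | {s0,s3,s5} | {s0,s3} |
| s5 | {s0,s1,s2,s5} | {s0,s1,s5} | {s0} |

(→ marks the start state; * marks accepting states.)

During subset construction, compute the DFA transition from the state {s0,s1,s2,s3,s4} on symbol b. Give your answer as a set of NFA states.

{s0,s1,s2,s3,s4,s5}

δ(s0,b) = {s0,s2,s3,s4}; δ(s1,b) = {s0,s2,s4}; δ(s2,b) = {s1,s4}; δ(s3,b) = ∅; δ(s4,b) = {s0,s3,s5}.
Union: {s0,s1,s2,s3,s4,s5}.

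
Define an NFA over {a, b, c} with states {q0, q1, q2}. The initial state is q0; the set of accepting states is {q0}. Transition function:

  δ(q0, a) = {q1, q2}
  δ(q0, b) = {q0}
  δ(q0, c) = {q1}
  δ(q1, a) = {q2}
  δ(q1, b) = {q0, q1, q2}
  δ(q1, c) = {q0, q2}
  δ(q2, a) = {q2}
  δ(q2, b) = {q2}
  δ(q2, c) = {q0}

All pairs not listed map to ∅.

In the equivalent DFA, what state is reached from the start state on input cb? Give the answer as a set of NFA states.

{q0, q1, q2}

Start: {q0}.
δ(q0,c) = {q1}.
Union: {q1}.
After c: {q1}.
δ(q1,b) = {q0, q1, q2}.
Union: {q0, q1, q2}.
After b: {q0, q1, q2}.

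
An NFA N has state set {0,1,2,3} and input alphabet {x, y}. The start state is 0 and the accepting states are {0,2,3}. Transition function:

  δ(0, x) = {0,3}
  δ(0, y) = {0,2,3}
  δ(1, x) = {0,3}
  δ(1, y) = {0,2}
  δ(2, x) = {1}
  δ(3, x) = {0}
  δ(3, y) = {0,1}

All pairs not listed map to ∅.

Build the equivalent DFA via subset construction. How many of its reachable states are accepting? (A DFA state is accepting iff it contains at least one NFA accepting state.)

Start state of the DFA: {0}.
{0} --x--> {0,3}  [new]
{0} --y--> {0,2,3}  [new]
{0,3} --x--> {0,3}  [seen]
{0,3} --y--> {0,1,2,3}  [new]
{0,2,3} --x--> {0,1,3}  [new]
{0,2,3} --y--> {0,1,2,3}  [seen]
{0,1,2,3} --x--> {0,1,3}  [seen]
{0,1,2,3} --y--> {0,1,2,3}  [seen]
{0,1,3} --x--> {0,3}  [seen]
{0,1,3} --y--> {0,1,2,3}  [seen]
Reachable DFA states: {0}, {0,3}, {0,2,3}, {0,1,2,3}, {0,1,3}.
Accepting DFA states (contain an NFA accepting state): {0}, {0,3}, {0,2,3}, {0,1,2,3}, {0,1,3}.

5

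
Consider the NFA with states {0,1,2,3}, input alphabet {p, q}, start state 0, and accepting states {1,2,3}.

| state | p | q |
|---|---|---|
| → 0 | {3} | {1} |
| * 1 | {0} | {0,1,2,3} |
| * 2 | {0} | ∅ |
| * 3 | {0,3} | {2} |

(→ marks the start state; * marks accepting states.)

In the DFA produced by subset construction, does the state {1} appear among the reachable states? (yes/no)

yes

Start state of the DFA: {0}.
{0} --p--> {3}  [new]
{0} --q--> {1}  [new]
{3} --p--> {0,3}  [new]
{3} --q--> {2}  [new]
{1} --p--> {0}  [seen]
{1} --q--> {0,1,2,3}  [new]
{0,3} --p--> {0,3}  [seen]
{0,3} --q--> {1,2}  [new]
{2} --p--> {0}  [seen]
{2} --q--> ∅  [new]
{0,1,2,3} --p--> {0,3}  [seen]
{0,1,2,3} --q--> {0,1,2,3}  [seen]
{1,2} --p--> {0}  [seen]
{1,2} --q--> {0,1,2,3}  [seen]
∅ --p--> ∅  [seen]
∅ --q--> ∅  [seen]
Reachable DFA states: {0}, {3}, {1}, {0,3}, {2}, {0,1,2,3}, {1,2}, ∅.
{1} is among them.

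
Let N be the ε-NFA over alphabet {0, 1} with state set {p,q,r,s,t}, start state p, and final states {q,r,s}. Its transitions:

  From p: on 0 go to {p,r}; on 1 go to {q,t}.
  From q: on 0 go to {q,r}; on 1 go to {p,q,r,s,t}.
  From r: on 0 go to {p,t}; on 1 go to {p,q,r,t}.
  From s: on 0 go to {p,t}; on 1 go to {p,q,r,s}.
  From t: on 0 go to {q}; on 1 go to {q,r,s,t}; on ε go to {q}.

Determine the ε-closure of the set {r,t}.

Begin with {r,t}.
t →ε {q}; add q.
ε-closure = {q,r,t}.

{q,r,t}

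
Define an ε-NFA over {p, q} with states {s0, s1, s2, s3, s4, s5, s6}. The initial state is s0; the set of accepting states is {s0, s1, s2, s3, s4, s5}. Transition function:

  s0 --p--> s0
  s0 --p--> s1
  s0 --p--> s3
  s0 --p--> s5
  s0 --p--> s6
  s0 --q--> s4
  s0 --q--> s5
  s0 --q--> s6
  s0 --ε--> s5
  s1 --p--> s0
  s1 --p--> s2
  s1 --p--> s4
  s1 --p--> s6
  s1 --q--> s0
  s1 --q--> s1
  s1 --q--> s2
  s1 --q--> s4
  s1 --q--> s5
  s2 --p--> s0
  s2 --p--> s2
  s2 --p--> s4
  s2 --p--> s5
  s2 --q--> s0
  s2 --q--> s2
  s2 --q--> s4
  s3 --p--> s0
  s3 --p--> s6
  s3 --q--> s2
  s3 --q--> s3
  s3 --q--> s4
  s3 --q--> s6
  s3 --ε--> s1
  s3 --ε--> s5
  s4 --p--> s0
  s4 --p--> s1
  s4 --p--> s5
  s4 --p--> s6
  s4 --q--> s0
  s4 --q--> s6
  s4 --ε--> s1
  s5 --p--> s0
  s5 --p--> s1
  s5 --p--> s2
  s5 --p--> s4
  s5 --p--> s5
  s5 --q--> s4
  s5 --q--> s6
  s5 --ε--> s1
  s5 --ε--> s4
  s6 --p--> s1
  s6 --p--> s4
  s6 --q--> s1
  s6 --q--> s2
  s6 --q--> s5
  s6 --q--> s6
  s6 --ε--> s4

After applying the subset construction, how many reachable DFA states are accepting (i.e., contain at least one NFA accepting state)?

3

Start state of the DFA: {s0, s1, s4, s5} (ε-closure of the NFA start).
{s0, s1, s4, s5} --p--> {s0, s1, s2, s3, s4, s5, s6}  [new]
{s0, s1, s4, s5} --q--> {s0, s1, s2, s4, s5, s6}  [new]
{s0, s1, s2, s3, s4, s5, s6} --p--> {s0, s1, s2, s3, s4, s5, s6}  [seen]
{s0, s1, s2, s3, s4, s5, s6} --q--> {s0, s1, s2, s3, s4, s5, s6}  [seen]
{s0, s1, s2, s4, s5, s6} --p--> {s0, s1, s2, s3, s4, s5, s6}  [seen]
{s0, s1, s2, s4, s5, s6} --q--> {s0, s1, s2, s4, s5, s6}  [seen]
Reachable DFA states: {s0, s1, s4, s5}, {s0, s1, s2, s3, s4, s5, s6}, {s0, s1, s2, s4, s5, s6}.
Accepting DFA states (contain an NFA accepting state): {s0, s1, s4, s5}, {s0, s1, s2, s3, s4, s5, s6}, {s0, s1, s2, s4, s5, s6}.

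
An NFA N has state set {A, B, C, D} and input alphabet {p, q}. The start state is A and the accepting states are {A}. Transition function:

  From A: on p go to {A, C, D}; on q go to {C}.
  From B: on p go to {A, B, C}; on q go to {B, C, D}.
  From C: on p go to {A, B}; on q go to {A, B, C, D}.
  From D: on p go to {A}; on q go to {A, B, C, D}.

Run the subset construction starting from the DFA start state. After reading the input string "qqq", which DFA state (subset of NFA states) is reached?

Start: {A}.
δ(A,q) = {C}.
Union: {C}.
After q: {C}.
δ(C,q) = {A, B, C, D}.
Union: {A, B, C, D}.
After q: {A, B, C, D}.
δ(A,q) = {C}; δ(B,q) = {B, C, D}; δ(C,q) = {A, B, C, D}; δ(D,q) = {A, B, C, D}.
Union: {A, B, C, D}.
After q: {A, B, C, D}.

{A, B, C, D}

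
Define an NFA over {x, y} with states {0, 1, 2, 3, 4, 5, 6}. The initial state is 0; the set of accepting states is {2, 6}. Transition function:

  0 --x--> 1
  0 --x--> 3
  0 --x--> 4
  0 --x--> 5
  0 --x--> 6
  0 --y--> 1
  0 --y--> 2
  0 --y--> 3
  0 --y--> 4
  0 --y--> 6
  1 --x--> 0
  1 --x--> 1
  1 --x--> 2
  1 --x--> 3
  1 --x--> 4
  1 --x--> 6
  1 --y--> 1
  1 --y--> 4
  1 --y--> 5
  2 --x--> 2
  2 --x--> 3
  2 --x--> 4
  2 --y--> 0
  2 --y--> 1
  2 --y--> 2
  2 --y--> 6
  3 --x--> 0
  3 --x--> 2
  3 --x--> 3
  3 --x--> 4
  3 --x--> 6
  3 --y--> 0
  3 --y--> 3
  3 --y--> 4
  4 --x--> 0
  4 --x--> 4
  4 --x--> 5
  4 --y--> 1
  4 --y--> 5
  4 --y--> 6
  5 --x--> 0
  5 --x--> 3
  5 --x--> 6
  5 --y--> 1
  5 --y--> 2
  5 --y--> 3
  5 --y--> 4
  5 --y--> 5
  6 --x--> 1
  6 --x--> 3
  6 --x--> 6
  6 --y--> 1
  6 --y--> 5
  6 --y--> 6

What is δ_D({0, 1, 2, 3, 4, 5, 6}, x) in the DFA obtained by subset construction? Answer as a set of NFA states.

{0, 1, 2, 3, 4, 5, 6}

δ(0,x) = {1, 3, 4, 5, 6}; δ(1,x) = {0, 1, 2, 3, 4, 6}; δ(2,x) = {2, 3, 4}; δ(3,x) = {0, 2, 3, 4, 6}; δ(4,x) = {0, 4, 5}; δ(5,x) = {0, 3, 6}; δ(6,x) = {1, 3, 6}.
Union: {0, 1, 2, 3, 4, 5, 6}.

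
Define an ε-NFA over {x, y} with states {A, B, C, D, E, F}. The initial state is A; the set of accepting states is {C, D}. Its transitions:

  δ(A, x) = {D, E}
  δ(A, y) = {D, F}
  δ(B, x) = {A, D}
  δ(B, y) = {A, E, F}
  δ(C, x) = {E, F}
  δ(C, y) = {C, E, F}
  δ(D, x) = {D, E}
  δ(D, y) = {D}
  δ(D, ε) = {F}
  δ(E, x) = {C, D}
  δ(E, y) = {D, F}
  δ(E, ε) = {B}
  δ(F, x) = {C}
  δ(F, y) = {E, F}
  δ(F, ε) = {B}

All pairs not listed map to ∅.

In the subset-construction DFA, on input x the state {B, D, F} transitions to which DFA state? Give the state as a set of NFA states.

{A, B, C, D, E, F}

δ(B,x) = {A, D}; δ(D,x) = {D, E}; δ(F,x) = {C}.
Union: {A, C, D, E}.
ε-closure gives {A, B, C, D, E, F}.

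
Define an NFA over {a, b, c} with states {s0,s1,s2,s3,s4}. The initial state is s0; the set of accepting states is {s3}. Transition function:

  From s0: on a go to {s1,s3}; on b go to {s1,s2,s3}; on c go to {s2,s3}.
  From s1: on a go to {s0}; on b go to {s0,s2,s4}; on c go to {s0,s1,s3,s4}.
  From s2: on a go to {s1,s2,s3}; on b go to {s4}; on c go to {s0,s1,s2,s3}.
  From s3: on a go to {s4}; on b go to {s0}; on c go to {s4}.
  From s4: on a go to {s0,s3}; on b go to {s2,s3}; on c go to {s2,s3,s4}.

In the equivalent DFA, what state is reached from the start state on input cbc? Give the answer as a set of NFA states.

{s2,s3,s4}

Start: {s0}.
δ(s0,c) = {s2,s3}.
Union: {s2,s3}.
After c: {s2,s3}.
δ(s2,b) = {s4}; δ(s3,b) = {s0}.
Union: {s0,s4}.
After b: {s0,s4}.
δ(s0,c) = {s2,s3}; δ(s4,c) = {s2,s3,s4}.
Union: {s2,s3,s4}.
After c: {s2,s3,s4}.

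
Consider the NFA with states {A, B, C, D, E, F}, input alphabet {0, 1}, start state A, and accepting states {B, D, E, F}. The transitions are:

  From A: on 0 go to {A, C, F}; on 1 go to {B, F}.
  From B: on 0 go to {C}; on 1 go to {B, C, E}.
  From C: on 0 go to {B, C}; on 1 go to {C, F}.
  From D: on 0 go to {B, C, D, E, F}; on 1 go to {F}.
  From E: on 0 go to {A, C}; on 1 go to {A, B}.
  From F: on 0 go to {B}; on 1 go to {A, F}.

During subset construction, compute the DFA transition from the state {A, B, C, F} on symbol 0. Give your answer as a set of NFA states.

δ(A,0) = {A, C, F}; δ(B,0) = {C}; δ(C,0) = {B, C}; δ(F,0) = {B}.
Union: {A, B, C, F}.

{A, B, C, F}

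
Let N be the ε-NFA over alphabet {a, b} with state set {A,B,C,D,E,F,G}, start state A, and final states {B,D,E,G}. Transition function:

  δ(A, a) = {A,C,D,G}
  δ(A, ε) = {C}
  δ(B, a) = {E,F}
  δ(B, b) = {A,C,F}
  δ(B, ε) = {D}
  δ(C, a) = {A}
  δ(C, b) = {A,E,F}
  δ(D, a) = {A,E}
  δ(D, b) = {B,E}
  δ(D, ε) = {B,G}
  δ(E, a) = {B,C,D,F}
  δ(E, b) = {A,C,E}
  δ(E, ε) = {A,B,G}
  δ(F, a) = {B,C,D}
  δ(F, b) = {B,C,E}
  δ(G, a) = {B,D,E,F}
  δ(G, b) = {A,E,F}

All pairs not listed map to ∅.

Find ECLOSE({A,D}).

{A,B,C,D,G}

Begin with {A,D}.
A →ε {C}; add C.
D →ε {B,G}; add B, G.
ε-closure = {A,B,C,D,G}.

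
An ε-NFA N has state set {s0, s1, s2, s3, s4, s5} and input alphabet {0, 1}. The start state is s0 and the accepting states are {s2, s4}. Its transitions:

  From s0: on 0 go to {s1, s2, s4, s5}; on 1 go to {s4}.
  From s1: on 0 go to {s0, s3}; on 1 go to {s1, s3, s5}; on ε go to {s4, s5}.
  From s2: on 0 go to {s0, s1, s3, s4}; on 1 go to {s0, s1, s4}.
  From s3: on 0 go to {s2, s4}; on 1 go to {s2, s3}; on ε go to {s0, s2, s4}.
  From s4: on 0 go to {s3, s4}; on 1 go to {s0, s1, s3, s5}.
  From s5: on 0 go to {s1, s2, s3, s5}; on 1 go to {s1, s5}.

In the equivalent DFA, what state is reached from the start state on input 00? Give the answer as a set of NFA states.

{s0, s1, s2, s3, s4, s5}

Start: {s0}.
δ(s0,0) = {s1, s2, s4, s5}.
Union: {s1, s2, s4, s5}.
After 0: {s1, s2, s4, s5}.
δ(s1,0) = {s0, s3}; δ(s2,0) = {s0, s1, s3, s4}; δ(s4,0) = {s3, s4}; δ(s5,0) = {s1, s2, s3, s5}.
Union: {s0, s1, s2, s3, s4, s5}.
After 0: {s0, s1, s2, s3, s4, s5}.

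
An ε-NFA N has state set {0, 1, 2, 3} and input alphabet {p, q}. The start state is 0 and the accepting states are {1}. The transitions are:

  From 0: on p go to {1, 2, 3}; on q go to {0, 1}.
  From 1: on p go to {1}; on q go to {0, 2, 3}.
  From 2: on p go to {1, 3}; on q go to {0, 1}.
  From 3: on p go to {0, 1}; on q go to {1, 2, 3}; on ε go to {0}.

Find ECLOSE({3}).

{0, 3}

Begin with {3}.
3 →ε {0}; add 0.
ε-closure = {0, 3}.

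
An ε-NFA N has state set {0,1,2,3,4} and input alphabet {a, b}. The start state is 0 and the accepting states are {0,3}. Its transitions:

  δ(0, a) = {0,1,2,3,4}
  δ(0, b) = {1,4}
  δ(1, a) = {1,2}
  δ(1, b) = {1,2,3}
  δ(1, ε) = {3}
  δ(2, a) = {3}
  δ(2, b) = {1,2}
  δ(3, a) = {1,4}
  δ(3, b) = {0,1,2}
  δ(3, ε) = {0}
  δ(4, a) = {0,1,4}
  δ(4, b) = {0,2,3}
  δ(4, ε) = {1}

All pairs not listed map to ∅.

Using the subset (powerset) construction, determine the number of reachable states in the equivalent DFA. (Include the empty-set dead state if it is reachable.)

3

Start state of the DFA: {0} (ε-closure of the NFA start).
{0} --a--> {0,1,2,3,4}  [new]
{0} --b--> {0,1,3,4}  [new]
{0,1,2,3,4} --a--> {0,1,2,3,4}  [seen]
{0,1,2,3,4} --b--> {0,1,2,3,4}  [seen]
{0,1,3,4} --a--> {0,1,2,3,4}  [seen]
{0,1,3,4} --b--> {0,1,2,3,4}  [seen]
Reachable DFA states: {0}, {0,1,2,3,4}, {0,1,3,4}.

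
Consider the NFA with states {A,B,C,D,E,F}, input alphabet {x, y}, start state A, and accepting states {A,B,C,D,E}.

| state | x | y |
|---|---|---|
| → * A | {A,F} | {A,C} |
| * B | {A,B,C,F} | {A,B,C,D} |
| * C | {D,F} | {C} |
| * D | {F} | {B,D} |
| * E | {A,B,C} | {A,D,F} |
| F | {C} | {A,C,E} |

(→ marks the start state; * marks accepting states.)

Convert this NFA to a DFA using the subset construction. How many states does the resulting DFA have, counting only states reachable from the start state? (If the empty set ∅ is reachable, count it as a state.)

9

Start state of the DFA: {A}.
{A} --x--> {A,F}  [new]
{A} --y--> {A,C}  [new]
{A,F} --x--> {A,C,F}  [new]
{A,F} --y--> {A,C,E}  [new]
{A,C} --x--> {A,D,F}  [new]
{A,C} --y--> {A,C}  [seen]
{A,C,F} --x--> {A,C,D,F}  [new]
{A,C,F} --y--> {A,C,E}  [seen]
{A,C,E} --x--> {A,B,C,D,F}  [new]
{A,C,E} --y--> {A,C,D,F}  [seen]
{A,D,F} --x--> {A,C,F}  [seen]
{A,D,F} --y--> {A,B,C,D,E}  [new]
{A,C,D,F} --x--> {A,C,D,F}  [seen]
{A,C,D,F} --y--> {A,B,C,D,E}  [seen]
{A,B,C,D,F} --x--> {A,B,C,D,F}  [seen]
{A,B,C,D,F} --y--> {A,B,C,D,E}  [seen]
{A,B,C,D,E} --x--> {A,B,C,D,F}  [seen]
{A,B,C,D,E} --y--> {A,B,C,D,F}  [seen]
Reachable DFA states: {A}, {A,F}, {A,C}, {A,C,F}, {A,C,E}, {A,D,F}, {A,C,D,F}, {A,B,C,D,F}, {A,B,C,D,E}.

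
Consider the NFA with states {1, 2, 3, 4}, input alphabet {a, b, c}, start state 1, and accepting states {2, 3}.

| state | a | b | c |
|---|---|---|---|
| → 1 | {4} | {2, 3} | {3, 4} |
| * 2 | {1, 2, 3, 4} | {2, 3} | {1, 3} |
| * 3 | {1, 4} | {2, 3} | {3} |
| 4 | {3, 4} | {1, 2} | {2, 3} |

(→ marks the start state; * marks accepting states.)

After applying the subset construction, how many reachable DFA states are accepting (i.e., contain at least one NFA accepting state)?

Start state of the DFA: {1}.
{1} --a--> {4}  [new]
{1} --b--> {2, 3}  [new]
{1} --c--> {3, 4}  [new]
{4} --a--> {3, 4}  [seen]
{4} --b--> {1, 2}  [new]
{4} --c--> {2, 3}  [seen]
{2, 3} --a--> {1, 2, 3, 4}  [new]
{2, 3} --b--> {2, 3}  [seen]
{2, 3} --c--> {1, 3}  [new]
{3, 4} --a--> {1, 3, 4}  [new]
{3, 4} --b--> {1, 2, 3}  [new]
{3, 4} --c--> {2, 3}  [seen]
{1, 2} --a--> {1, 2, 3, 4}  [seen]
{1, 2} --b--> {2, 3}  [seen]
{1, 2} --c--> {1, 3, 4}  [seen]
{1, 2, 3, 4} --a--> {1, 2, 3, 4}  [seen]
{1, 2, 3, 4} --b--> {1, 2, 3}  [seen]
{1, 2, 3, 4} --c--> {1, 2, 3, 4}  [seen]
{1, 3} --a--> {1, 4}  [new]
{1, 3} --b--> {2, 3}  [seen]
{1, 3} --c--> {3, 4}  [seen]
{1, 3, 4} --a--> {1, 3, 4}  [seen]
{1, 3, 4} --b--> {1, 2, 3}  [seen]
{1, 3, 4} --c--> {2, 3, 4}  [new]
{1, 2, 3} --a--> {1, 2, 3, 4}  [seen]
{1, 2, 3} --b--> {2, 3}  [seen]
{1, 2, 3} --c--> {1, 3, 4}  [seen]
{1, 4} --a--> {3, 4}  [seen]
{1, 4} --b--> {1, 2, 3}  [seen]
{1, 4} --c--> {2, 3, 4}  [seen]
{2, 3, 4} --a--> {1, 2, 3, 4}  [seen]
{2, 3, 4} --b--> {1, 2, 3}  [seen]
{2, 3, 4} --c--> {1, 2, 3}  [seen]
Reachable DFA states: {1}, {4}, {2, 3}, {3, 4}, {1, 2}, {1, 2, 3, 4}, {1, 3}, {1, 3, 4}, {1, 2, 3}, {1, 4}, {2, 3, 4}.
Accepting DFA states (contain an NFA accepting state): {2, 3}, {3, 4}, {1, 2}, {1, 2, 3, 4}, {1, 3}, {1, 3, 4}, {1, 2, 3}, {2, 3, 4}.

8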